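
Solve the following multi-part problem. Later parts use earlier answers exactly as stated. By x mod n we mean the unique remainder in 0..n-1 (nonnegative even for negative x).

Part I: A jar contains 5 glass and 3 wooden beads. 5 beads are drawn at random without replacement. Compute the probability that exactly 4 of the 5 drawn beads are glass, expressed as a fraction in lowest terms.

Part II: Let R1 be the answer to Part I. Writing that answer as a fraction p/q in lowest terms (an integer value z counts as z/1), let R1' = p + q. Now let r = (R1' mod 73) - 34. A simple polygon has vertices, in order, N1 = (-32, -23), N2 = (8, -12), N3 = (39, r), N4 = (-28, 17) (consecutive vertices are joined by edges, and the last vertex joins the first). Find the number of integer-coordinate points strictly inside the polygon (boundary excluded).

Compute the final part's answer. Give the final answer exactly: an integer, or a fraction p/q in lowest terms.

Part I: total draws C(8,5) = 56; favorable C(5,4)*C(3,1) = 15; P = 15/56; answer 15/56
Part II: R1 = 15/56; threaded value p + q = 71; r = 37; cross terms: (-32*-12 - 8*-23)=568, (8*37 - 39*-12)=764, (39*17 - -28*37)=1699, (-28*-23 - -32*17)=1188; twice the area = |4219| = 4219; area = 4219/2; boundary points = 1 + 1 + 1 + 4 = 7; strictly interior points = area - boundary/2 + 1 = 2107; answer 2107

2107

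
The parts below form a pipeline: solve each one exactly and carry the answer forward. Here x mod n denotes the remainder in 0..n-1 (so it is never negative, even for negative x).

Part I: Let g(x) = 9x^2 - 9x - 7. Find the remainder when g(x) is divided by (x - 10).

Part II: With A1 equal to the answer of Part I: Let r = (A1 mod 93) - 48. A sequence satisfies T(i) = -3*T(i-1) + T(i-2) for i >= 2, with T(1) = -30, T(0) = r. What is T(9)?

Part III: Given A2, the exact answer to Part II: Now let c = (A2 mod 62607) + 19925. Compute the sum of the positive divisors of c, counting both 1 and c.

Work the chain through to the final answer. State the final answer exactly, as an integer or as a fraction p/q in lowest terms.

26220

Part I: remainder = value at the root: 9*(10)^2 - 9*(10)^1 - 7 = (900) + (-90) + (-7) = 803; answer 803
Part II: A1 = 803; r = 11; T(2) = -3*(-30) + 1*(11) = 101; iterating: T(2)=101, T(3)=-333, T(4)=1100, T(5)=-3633, T(6)=11999, T(7)=-39630, T(8)=130889, T(9)=-432297; answer -432297
Part III: A2 = -432297; c = 25877; 25877 = 113 * 229; sigma = (1 + 113) * (1 + 229) = 114 * 230 = 26220; answer 26220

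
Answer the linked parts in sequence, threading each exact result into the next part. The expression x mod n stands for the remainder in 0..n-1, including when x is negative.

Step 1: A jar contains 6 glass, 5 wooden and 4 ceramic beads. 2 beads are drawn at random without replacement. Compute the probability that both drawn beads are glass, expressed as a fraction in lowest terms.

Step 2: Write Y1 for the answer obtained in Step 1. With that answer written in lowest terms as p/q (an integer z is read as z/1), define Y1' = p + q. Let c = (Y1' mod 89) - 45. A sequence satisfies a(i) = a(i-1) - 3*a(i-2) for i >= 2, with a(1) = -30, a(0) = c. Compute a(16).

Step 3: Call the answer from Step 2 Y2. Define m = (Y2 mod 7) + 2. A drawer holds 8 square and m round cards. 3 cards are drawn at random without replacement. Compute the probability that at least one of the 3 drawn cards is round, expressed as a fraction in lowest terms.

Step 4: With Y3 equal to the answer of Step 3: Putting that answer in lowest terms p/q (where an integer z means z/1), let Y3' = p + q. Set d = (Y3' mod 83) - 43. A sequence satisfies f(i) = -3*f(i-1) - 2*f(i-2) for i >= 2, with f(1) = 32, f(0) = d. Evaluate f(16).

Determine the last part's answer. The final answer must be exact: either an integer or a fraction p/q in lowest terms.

131036

Step 1: total draws C(15,2) = 105; favorable C(6,2) = 15; P = 1/7; answer 1/7
Step 2: Y1 = 1/7; threaded value p + q = 8; c = -37; a(2) = 1*(-30) - 3*(-37) = 81; iterating: a(2)=81, a(3)=171, a(4)=-72, a(5)=-585, a(6)=-369, a(7)=1386, a(8)=2493, a(9)=-1665, a(10)=-9144, a(11)=-4149, a(12)=23283, a(13)=35730, a(14)=-34119, a(15)=-141309, a(16)=-38952; answer -38952
Step 3: Y2 = -38952; m = 5; total draws C(13,3) = 286; complement C(8,3) = 56; favorable 286 - 56 = 230; P = 115/143; answer 115/143
Step 4: Y3 = 115/143; threaded value p + q = 258; d = -34; f(2) = -3*(32) - 2*(-34) = -28; iterating: f(2)=-28, f(3)=20, f(4)=-4, f(5)=-28, f(6)=92, f(7)=-220, f(8)=476, f(9)=-988, f(10)=2012, f(11)=-4060, f(12)=8156, f(13)=-16348, f(14)=32732, f(15)=-65500, f(16)=131036; answer 131036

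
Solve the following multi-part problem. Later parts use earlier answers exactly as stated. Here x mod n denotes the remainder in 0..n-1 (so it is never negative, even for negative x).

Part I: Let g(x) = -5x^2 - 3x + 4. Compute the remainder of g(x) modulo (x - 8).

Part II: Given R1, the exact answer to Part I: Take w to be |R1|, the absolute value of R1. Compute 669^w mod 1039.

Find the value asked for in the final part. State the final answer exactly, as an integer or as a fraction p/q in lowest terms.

Part I: remainder = value at the root: -5*(8)^2 - 3*(8)^1 + 4 = (-320) + (-24) + (4) = -340; answer -340
Part II: R1 = -340; w = 340; squarings mod 1039: 669^1=669, 669^2=791, 669^4=203, 669^8=688, 669^16=599, 669^32=346, 669^64=231, 669^128=372, 669^256=197; 669^340 = 669^4 * 669^16 * 669^64 * 669^256 = 167 (mod 1039); answer 167

167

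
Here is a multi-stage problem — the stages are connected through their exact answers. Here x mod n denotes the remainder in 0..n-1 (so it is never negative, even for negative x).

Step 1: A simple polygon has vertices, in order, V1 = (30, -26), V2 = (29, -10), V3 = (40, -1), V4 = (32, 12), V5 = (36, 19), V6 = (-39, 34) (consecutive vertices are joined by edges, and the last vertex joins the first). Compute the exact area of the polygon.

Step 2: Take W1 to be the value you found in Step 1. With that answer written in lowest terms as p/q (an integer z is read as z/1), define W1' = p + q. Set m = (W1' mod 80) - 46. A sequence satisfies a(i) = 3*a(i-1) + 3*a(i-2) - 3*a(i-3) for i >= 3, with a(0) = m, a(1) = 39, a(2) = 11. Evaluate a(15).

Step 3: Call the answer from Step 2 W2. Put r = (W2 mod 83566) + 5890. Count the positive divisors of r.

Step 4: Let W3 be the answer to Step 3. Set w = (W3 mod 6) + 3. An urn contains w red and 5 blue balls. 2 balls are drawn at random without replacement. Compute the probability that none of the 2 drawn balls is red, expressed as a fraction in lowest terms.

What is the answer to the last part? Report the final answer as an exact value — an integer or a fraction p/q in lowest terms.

5/14

Step 1: cross terms: (30*-10 - 29*-26)=454, (29*-1 - 40*-10)=371, (40*12 - 32*-1)=512, (32*19 - 36*12)=176, (36*34 - -39*19)=1965, (-39*-26 - 30*34)=-6; twice the area = |3472| = 3472; area = 1736; answer 1736
Step 2: W1 = 1736; threaded value p + q = 1737; m = 11; a(3) = 3*(11) + 3*(39) - 3*(11) = 117; iterating: a(3)=117, a(4)=267, a(5)=1119, a(6)=3807, a(7)=13977, a(8)=49995, a(9)=180495, a(10)=649539, a(11)=2340117, a(12)=8427483, a(13)=30354183, a(14)=109324647, a(15)=393754041; answer 393754041
Step 3: W2 = 393754041; r = 80505; 80505 = 3^2 * 5 * 1789; number of divisors = (2+1) * (1+1) * (1+1) = 12; answer 12
Step 4: W3 = 12; w = 3; total draws C(8,2) = 28; favorable C(5,2) = 10; P = 5/14; answer 5/14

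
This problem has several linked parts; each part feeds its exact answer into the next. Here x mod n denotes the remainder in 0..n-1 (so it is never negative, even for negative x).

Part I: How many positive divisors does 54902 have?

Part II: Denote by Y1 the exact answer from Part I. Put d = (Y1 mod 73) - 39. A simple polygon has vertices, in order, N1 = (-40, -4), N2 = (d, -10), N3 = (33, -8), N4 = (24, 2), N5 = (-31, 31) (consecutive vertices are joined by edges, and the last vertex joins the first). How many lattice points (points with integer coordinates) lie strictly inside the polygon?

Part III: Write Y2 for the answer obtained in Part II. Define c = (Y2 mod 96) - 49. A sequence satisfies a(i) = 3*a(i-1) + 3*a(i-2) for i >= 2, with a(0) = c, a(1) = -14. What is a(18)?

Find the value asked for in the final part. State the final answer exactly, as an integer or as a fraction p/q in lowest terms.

Part I: 54902 = 2 * 97 * 283; number of divisors = (1+1) * (1+1) * (1+1) = 8; answer 8
Part II: Y1 = 8; d = -31; cross terms: (-40*-10 - -31*-4)=276, (-31*-8 - 33*-10)=578, (33*2 - 24*-8)=258, (24*31 - -31*2)=806, (-31*-4 - -40*31)=1364; twice the area = |3282| = 3282; area = 1641; boundary points = 3 + 2 + 1 + 1 + 1 = 8; strictly interior points = area - boundary/2 + 1 = 1638; answer 1638
Part III: Y2 = 1638; c = -43; a(2) = 3*(-14) + 3*(-43) = -171; iterating: a(2)=-171, a(3)=-555, a(4)=-2178, a(5)=-8199, a(6)=-31131, a(7)=-117990, a(8)=-447363, a(9)=-1696059, a(10)=-6430266, a(11)=-24378975, a(12)=-92427723, a(13)=-350420094, a(14)=-1328543451, a(15)=-5036890635, a(16)=-19096302258, a(17)=-72399578679, a(18)=-274487642811; answer -274487642811

-274487642811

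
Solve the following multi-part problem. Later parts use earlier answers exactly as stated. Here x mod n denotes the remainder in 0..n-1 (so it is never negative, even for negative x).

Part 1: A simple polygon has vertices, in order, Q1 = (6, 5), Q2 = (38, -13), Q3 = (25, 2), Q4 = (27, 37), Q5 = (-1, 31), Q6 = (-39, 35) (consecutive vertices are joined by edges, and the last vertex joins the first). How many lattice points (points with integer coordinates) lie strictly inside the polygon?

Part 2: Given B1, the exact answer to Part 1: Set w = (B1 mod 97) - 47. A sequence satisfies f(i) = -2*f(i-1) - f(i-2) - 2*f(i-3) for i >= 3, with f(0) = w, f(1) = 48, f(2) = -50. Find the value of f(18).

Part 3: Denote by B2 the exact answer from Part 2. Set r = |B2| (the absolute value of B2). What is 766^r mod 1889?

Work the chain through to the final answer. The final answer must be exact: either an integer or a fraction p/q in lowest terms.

324

Part 1: cross terms: (6*-13 - 38*5)=-268, (38*2 - 25*-13)=401, (25*37 - 27*2)=871, (27*31 - -1*37)=874, (-1*35 - -39*31)=1174, (-39*5 - 6*35)=-405; twice the area = |2647| = 2647; area = 2647/2; boundary points = 2 + 1 + 1 + 2 + 2 + 15 = 23; strictly interior points = area - boundary/2 + 1 = 1313; answer 1313
Part 2: B1 = 1313; w = 5; f(3) = -2*(-50) - 1*(48) - 2*(5) = 42; iterating: f(3)=42, f(4)=-130, f(5)=318, f(6)=-590, f(7)=1122, f(8)=-2290, f(9)=4638, f(10)=-9230, f(11)=18402, f(12)=-36850, f(13)=73758, f(14)=-147470, f(15)=294882, f(16)=-589810, f(17)=1179678, f(18)=-2359310; answer -2359310
Part 3: B2 = -2359310; r = 2359310; squarings mod 1889: 766^1=766, 766^2=1166, 766^4=1365, 766^8=671, 766^16=659, 766^32=1700, 766^64=1719, 766^128=565, 766^256=1873, 766^512=256, 766^1024=1310, 766^2048=888, 766^4096=831, 766^8192=1076, 766^16384=1708, 766^32768=648, 766^65536=546, 766^131072=1543, 766^262144=709, 766^524288=207, 766^1048576=1291, 766^2097152=583; 766^2359310 = 766^2 * 766^4 * 766^8 * 766^262144 * 766^2097152 = 324 (mod 1889); answer 324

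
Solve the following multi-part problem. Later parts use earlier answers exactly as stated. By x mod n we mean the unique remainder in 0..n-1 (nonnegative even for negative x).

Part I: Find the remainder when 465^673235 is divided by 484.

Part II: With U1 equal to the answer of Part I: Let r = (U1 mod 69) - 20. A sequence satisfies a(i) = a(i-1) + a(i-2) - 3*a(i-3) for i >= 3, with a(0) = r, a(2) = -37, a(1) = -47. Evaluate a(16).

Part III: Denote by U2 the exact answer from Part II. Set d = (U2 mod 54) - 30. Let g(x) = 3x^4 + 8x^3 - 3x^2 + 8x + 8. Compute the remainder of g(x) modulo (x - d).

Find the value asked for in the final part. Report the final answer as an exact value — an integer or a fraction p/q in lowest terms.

32832

Part I: squarings mod 484: 465^1=465, 465^2=361, 465^4=125, 465^8=137, 465^16=377, 465^32=317, 465^64=301, 465^128=93, 465^256=421, 465^512=97, 465^1024=213, 465^2048=357, 465^4096=157, 465^8192=449, 465^16384=257, 465^32768=225, 465^65536=289, 465^131072=273, 465^262144=477, 465^524288=49; 465^673235 = 465^1 * 465^2 * 465^16 * 465^64 * 465^128 * 465^256 * 465^1024 * 465^16384 * 465^131072 * 465^524288 = 309 (mod 484); answer 309
Part II: U1 = 309; r = 13; a(3) = 1*(-37) + 1*(-47) - 3*(13) = -123; iterating: a(3)=-123, a(4)=-19, a(5)=-31, a(6)=319, a(7)=345, a(8)=757, a(9)=145, a(10)=-133, a(11)=-2259, a(12)=-2827, a(13)=-4687, a(14)=-737, a(15)=3057, a(16)=16381; answer 16381
Part III: U2 = 16381; d = -11; remainder = value at the root: 3*(-11)^4 + 8*(-11)^3 - 3*(-11)^2 + 8*(-11)^1 + 8 = (43923) + (-10648) + (-363) + (-88) + (8) = 32832; answer 32832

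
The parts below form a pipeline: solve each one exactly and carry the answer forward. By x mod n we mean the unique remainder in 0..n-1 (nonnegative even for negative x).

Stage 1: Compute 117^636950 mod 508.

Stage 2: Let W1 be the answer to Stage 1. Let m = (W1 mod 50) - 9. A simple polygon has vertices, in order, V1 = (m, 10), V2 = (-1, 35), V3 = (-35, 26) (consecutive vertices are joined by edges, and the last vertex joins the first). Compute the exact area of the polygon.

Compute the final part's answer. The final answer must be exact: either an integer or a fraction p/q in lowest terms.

Stage 1: squarings mod 508: 117^1=117, 117^2=481, 117^4=221, 117^8=73, 117^16=249, 117^32=25, 117^64=117, 117^128=481, 117^256=221, 117^512=73, 117^1024=249, 117^2048=25, 117^4096=117, 117^8192=481, 117^16384=221, 117^32768=73, 117^65536=249, 117^131072=25, 117^262144=117, 117^524288=481; 117^636950 = 117^2 * 117^4 * 117^16 * 117^2048 * 117^4096 * 117^8192 * 117^32768 * 117^65536 * 117^524288 = 165 (mod 508); answer 165
Stage 2: W1 = 165; m = 6; cross terms: (6*35 - -1*10)=220, (-1*26 - -35*35)=1199, (-35*10 - 6*26)=-506; twice the area = |913| = 913; area = 913/2; answer 913/2

913/2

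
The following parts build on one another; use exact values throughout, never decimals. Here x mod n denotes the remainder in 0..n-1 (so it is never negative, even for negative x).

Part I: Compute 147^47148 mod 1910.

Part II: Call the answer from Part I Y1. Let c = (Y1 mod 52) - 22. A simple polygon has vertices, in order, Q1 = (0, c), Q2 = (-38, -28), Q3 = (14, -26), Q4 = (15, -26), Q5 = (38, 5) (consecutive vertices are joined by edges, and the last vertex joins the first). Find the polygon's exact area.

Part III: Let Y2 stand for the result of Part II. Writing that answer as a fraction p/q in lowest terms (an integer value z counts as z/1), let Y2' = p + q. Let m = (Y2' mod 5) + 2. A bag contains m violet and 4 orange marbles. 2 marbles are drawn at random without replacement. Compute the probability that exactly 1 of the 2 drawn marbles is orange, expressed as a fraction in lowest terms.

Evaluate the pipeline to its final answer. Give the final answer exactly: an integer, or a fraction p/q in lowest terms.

8/15

Part I: squarings mod 1910: 147^1=147, 147^2=599, 147^4=1631, 147^8=1441, 147^16=311, 147^32=1221, 147^64=1041, 147^128=711, 147^256=1281, 147^512=271, 147^1024=861, 147^2048=241, 147^4096=781, 147^8192=671, 147^16384=1391, 147^32768=51; 147^47148 = 147^4 * 147^8 * 147^32 * 147^2048 * 147^4096 * 147^8192 * 147^32768 = 201 (mod 1910); answer 201
Part II: Y1 = 201; c = 23; cross terms: (0*-28 - -38*23)=874, (-38*-26 - 14*-28)=1380, (14*-26 - 15*-26)=26, (15*5 - 38*-26)=1063, (38*23 - 0*5)=874; twice the area = |4217| = 4217; area = 4217/2; answer 4217/2
Part III: Y2 = 4217/2; threaded value p + q = 4219; m = 6; total draws C(10,2) = 45; favorable C(4,1)*C(6,1) = 24; P = 8/15; answer 8/15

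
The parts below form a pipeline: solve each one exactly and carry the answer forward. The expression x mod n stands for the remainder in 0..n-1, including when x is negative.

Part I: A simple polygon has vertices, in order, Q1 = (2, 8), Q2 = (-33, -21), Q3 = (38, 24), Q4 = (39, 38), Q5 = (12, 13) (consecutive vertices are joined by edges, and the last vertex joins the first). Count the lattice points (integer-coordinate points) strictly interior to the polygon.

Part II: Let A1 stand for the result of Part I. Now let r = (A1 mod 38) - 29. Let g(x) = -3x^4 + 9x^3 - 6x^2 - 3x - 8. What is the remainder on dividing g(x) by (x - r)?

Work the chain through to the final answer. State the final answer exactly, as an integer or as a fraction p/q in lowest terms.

-801446

Part I: cross terms: (2*-21 - -33*8)=222, (-33*24 - 38*-21)=6, (38*38 - 39*24)=508, (39*13 - 12*38)=51, (12*8 - 2*13)=70; twice the area = |857| = 857; area = 857/2; boundary points = 1 + 1 + 1 + 1 + 5 = 9; strictly interior points = area - boundary/2 + 1 = 425; answer 425
Part II: A1 = 425; r = -22; remainder = value at the root: -3*(-22)^4 + 9*(-22)^3 - 6*(-22)^2 - 3*(-22)^1 - 8 = (-702768) + (-95832) + (-2904) + (66) + (-8) = -801446; answer -801446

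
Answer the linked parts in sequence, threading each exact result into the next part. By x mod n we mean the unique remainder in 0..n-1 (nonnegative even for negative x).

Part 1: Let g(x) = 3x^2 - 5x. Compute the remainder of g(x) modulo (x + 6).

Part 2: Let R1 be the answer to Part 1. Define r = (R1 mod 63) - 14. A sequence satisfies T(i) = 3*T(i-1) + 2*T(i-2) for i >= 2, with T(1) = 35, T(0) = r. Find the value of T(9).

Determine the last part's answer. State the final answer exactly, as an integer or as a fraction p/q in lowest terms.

Part 1: remainder = value at the root: 3*(-6)^2 - 5*(-6)^1 = (108) + (30) = 138; answer 138
Part 2: R1 = 138; r = -2; T(2) = 3*(35) + 2*(-2) = 101; iterating: T(2)=101, T(3)=373, T(4)=1321, T(5)=4709, T(6)=16769, T(7)=59725, T(8)=212713, T(9)=757589; answer 757589

757589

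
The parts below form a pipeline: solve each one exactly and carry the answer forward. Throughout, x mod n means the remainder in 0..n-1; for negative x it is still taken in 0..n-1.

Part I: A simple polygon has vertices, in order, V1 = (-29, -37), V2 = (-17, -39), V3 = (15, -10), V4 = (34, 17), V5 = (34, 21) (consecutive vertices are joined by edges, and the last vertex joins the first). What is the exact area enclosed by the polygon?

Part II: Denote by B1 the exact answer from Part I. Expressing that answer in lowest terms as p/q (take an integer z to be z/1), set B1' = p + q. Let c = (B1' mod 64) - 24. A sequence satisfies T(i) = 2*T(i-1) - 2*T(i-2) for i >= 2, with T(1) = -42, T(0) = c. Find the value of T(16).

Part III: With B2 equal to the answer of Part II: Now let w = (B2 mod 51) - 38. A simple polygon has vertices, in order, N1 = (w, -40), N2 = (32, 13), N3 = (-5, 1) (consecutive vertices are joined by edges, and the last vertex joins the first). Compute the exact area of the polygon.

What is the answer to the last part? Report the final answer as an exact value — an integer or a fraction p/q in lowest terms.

1565/2

Part I: cross terms: (-29*-39 - -17*-37)=502, (-17*-10 - 15*-39)=755, (15*17 - 34*-10)=595, (34*21 - 34*17)=136, (34*-37 - -29*21)=-649; twice the area = |1339| = 1339; area = 1339/2; answer 1339/2
Part II: B1 = 1339/2; threaded value p + q = 1341; c = 37; T(2) = 2*(-42) - 2*(37) = -158; iterating: T(2)=-158, T(3)=-232, T(4)=-148, T(5)=168, T(6)=632, T(7)=928, T(8)=592, T(9)=-672, T(10)=-2528, T(11)=-3712, T(12)=-2368, T(13)=2688, T(14)=10112, T(15)=14848, T(16)=9472; answer 9472
Part III: B2 = 9472; w = -1; cross terms: (-1*13 - 32*-40)=1267, (32*1 - -5*13)=97, (-5*-40 - -1*1)=201; twice the area = |1565| = 1565; area = 1565/2; answer 1565/2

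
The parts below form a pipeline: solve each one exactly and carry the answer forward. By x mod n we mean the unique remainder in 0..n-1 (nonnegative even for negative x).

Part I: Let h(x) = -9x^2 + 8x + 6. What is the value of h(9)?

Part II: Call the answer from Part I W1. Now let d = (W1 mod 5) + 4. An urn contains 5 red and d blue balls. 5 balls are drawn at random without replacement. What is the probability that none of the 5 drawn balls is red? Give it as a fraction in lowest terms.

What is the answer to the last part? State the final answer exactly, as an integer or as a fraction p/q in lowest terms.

Part I: -9*(9)^2 + 8*(9)^1 + 6 = (-729) + (72) + (6) = -651; answer -651
Part II: W1 = -651; d = 8; total draws C(13,5) = 1287; favorable C(8,5) = 56; P = 56/1287; answer 56/1287

56/1287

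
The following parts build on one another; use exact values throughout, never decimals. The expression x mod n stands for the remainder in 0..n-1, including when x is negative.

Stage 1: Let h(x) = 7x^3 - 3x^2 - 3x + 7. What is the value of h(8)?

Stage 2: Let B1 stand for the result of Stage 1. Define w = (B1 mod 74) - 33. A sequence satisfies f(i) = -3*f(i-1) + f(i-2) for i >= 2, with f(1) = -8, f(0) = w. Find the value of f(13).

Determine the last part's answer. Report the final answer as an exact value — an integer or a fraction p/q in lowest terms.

Stage 1: 7*(8)^3 - 3*(8)^2 - 3*(8)^1 + 7 = (3584) + (-192) + (-24) + (7) = 3375; answer 3375
Stage 2: B1 = 3375; w = 12; f(2) = -3*(-8) + 1*(12) = 36; iterating: f(2)=36, f(3)=-116, f(4)=384, f(5)=-1268, f(6)=4188, f(7)=-13832, f(8)=45684, f(9)=-150884, f(10)=498336, f(11)=-1645892, f(12)=5436012, f(13)=-17953928; answer -17953928

-17953928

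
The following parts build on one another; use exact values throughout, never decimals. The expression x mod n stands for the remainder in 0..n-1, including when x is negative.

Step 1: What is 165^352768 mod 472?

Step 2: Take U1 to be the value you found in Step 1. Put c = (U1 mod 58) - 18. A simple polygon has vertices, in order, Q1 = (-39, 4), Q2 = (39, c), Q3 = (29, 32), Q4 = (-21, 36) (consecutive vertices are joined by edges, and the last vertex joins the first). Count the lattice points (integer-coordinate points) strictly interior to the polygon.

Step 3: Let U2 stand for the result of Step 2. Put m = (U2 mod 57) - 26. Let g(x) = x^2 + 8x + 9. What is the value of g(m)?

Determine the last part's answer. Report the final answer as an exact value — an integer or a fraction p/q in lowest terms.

Step 1: squarings mod 472: 165^1=165, 165^2=321, 165^4=145, 165^8=257, 165^16=441, 165^32=17, 165^64=289, 165^128=449, 165^256=57, 165^512=417, 165^1024=193, 165^2048=433, 165^4096=105, 165^8192=169, 165^16384=241, 165^32768=25, 165^65536=153, 165^131072=281, 165^262144=137; 165^352768 = 165^512 * 165^8192 * 165^16384 * 165^65536 * 165^262144 = 449 (mod 472); answer 449
Step 2: U1 = 449; c = 25; cross terms: (-39*25 - 39*4)=-1131, (39*32 - 29*25)=523, (29*36 - -21*32)=1716, (-21*4 - -39*36)=1320; twice the area = |2428| = 2428; area = 1214; boundary points = 3 + 1 + 2 + 2 = 8; strictly interior points = area - boundary/2 + 1 = 1211; answer 1211
Step 3: U2 = 1211; m = -12; 1*(-12)^2 + 8*(-12)^1 + 9 = (144) + (-96) + (9) = 57; answer 57

57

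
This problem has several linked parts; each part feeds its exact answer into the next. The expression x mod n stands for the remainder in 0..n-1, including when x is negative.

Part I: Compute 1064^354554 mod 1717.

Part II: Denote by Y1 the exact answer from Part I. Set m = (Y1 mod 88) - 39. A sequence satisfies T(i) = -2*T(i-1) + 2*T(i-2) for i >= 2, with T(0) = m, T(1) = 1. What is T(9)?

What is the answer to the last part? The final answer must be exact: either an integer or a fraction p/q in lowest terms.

-83568

Part I: squarings mod 1717: 1064^1=1064, 1064^2=593, 1064^4=1381, 1064^8=1291, 1064^16=1191, 1064^32=239, 1064^64=460, 1064^128=409, 1064^256=732, 1064^512=120, 1064^1024=664, 1064^2048=1344, 1064^4096=52, 1064^8192=987, 1064^16384=630, 1064^32768=273, 1064^65536=698, 1064^131072=1293, 1064^262144=1208; 1064^354554 = 1064^2 * 1064^8 * 1064^16 * 1064^32 * 1064^64 * 1064^128 * 1064^2048 * 1064^8192 * 1064^16384 * 1064^65536 * 1064^262144 = 1583 (mod 1717); answer 1583
Part II: Y1 = 1583; m = 48; T(2) = -2*(1) + 2*(48) = 94; iterating: T(2)=94, T(3)=-186, T(4)=560, T(5)=-1492, T(6)=4104, T(7)=-11192, T(8)=30592, T(9)=-83568; answer -83568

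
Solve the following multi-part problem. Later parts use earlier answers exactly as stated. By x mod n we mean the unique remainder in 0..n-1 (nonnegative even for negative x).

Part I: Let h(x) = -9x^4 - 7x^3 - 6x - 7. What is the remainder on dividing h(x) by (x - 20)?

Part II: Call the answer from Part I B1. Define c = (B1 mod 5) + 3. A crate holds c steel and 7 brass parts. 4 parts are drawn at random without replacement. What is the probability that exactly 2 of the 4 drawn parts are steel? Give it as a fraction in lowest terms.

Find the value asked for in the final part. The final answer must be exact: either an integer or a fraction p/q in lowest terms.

63/143

Part I: remainder = value at the root: -9*(20)^4 - 7*(20)^3 - 6*(20)^1 - 7 = (-1440000) + (-56000) + (-120) + (-7) = -1496127; answer -1496127
Part II: B1 = -1496127; c = 6; total draws C(13,4) = 715; favorable C(6,2)*C(7,2) = 315; P = 63/143; answer 63/143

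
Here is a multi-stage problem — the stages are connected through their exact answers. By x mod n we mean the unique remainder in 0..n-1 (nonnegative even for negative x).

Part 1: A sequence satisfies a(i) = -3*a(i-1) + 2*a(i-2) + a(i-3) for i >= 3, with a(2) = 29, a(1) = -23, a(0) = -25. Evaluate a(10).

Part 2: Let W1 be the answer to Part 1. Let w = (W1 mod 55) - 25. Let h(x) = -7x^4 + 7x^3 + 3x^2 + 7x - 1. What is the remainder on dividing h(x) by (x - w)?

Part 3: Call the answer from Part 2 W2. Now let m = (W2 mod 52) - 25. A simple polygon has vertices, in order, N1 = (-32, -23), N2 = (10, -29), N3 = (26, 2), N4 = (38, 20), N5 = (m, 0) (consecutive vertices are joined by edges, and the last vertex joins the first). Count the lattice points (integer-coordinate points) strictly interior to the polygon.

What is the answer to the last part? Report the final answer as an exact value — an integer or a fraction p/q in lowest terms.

1051

Part 1: a(3) = -3*(29) + 2*(-23) + 1*(-25) = -158; iterating: a(3)=-158, a(4)=509, a(5)=-1814, a(6)=6302, a(7)=-22025, a(8)=76865, a(9)=-268343, a(10)=936734; answer 936734
Part 2: W1 = 936734; w = 4; remainder = value at the root: -7*(4)^4 + 7*(4)^3 + 3*(4)^2 + 7*(4)^1 - 1 = (-1792) + (448) + (48) + (28) + (-1) = -1269; answer -1269
Part 3: W2 = -1269; m = 6; cross terms: (-32*-29 - 10*-23)=1158, (10*2 - 26*-29)=774, (26*20 - 38*2)=444, (38*0 - 6*20)=-120, (6*-23 - -32*0)=-138; twice the area = |2118| = 2118; area = 1059; boundary points = 6 + 1 + 6 + 4 + 1 = 18; strictly interior points = area - boundary/2 + 1 = 1051; answer 1051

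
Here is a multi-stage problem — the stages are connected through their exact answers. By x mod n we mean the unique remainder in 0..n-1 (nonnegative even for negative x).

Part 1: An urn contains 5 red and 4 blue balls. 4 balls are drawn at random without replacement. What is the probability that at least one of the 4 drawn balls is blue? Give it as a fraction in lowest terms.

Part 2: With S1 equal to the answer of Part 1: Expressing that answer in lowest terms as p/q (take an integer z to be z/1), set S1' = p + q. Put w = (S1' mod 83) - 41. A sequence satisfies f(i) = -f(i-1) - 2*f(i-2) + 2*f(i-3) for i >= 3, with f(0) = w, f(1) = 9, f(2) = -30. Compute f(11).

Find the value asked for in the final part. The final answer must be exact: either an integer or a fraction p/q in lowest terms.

Part 1: total draws C(9,4) = 126; complement C(5,4) = 5; favorable 126 - 5 = 121; P = 121/126; answer 121/126
Part 2: S1 = 121/126; threaded value p + q = 247; w = 40; f(3) = -1*(-30) - 2*(9) + 2*(40) = 92; iterating: f(3)=92, f(4)=-14, f(5)=-230, f(6)=442, f(7)=-10, f(8)=-1334, f(9)=2238, f(10)=410, f(11)=-7554; answer -7554

-7554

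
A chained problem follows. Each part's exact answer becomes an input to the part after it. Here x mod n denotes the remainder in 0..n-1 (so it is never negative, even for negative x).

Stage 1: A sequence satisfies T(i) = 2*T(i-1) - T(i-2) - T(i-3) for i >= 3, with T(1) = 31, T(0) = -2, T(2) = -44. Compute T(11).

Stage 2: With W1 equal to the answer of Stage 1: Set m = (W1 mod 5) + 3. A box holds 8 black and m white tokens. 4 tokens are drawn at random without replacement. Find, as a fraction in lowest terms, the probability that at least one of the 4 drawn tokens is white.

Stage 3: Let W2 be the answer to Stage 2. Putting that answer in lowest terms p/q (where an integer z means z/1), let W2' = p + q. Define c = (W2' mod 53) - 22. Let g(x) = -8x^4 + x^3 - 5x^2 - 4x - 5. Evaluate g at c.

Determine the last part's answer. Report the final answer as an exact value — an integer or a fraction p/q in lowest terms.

-683

Stage 1: T(3) = 2*(-44) - 1*(31) - 1*(-2) = -117; iterating: T(3)=-117, T(4)=-221, T(5)=-281, T(6)=-224, T(7)=54, T(8)=613, T(9)=1396, T(10)=2125, T(11)=2241; answer 2241
Stage 2: W1 = 2241; m = 4; total draws C(12,4) = 495; complement C(8,4) = 70; favorable 495 - 70 = 425; P = 85/99; answer 85/99
Stage 3: W2 = 85/99; threaded value p + q = 184; c = 3; -8*(3)^4 + 1*(3)^3 - 5*(3)^2 - 4*(3)^1 - 5 = (-648) + (27) + (-45) + (-12) + (-5) = -683; answer -683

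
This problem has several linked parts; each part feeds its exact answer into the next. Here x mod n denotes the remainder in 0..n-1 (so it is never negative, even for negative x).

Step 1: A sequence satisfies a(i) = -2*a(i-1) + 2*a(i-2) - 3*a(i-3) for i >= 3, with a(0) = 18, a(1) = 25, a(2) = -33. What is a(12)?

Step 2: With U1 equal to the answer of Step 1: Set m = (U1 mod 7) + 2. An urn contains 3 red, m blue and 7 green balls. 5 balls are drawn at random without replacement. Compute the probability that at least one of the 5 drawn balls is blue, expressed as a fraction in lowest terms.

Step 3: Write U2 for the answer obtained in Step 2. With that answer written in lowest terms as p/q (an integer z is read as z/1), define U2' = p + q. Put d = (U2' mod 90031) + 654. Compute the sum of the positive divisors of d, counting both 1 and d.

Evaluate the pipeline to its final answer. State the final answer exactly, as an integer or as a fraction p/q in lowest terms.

912

Step 1: a(3) = -2*(-33) + 2*(25) - 3*(18) = 62; iterating: a(3)=62, a(4)=-265, a(5)=753, a(6)=-2222, a(7)=6745, a(8)=-20193, a(9)=60542, a(10)=-181705, a(11)=545073, a(12)=-1635182; answer -1635182
Step 2: U1 = -1635182; m = 6; total draws C(16,5) = 4368; complement C(10,5) = 252; favorable 4368 - 252 = 4116; P = 49/52; answer 49/52
Step 3: U2 = 49/52; threaded value p + q = 101; d = 755; 755 = 5 * 151; sigma = (1 + 5) * (1 + 151) = 6 * 152 = 912; answer 912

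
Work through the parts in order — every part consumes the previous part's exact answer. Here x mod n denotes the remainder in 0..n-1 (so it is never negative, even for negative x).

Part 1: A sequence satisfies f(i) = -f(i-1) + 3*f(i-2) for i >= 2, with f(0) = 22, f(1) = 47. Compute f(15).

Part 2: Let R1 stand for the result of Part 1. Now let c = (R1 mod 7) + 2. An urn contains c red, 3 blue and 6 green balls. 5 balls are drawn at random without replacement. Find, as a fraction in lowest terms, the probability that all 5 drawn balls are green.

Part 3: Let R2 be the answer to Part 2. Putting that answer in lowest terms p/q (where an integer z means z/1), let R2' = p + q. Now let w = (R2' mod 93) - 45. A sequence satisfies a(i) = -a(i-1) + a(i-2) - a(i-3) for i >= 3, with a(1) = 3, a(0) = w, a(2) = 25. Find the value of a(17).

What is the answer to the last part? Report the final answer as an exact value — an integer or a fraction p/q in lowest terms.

Part 1: f(2) = -1*(47) + 3*(22) = 19; iterating: f(2)=19, f(3)=122, f(4)=-65, f(5)=431, f(6)=-626, f(7)=1919, f(8)=-3797, f(9)=9554, f(10)=-20945, f(11)=49607, f(12)=-112442, f(13)=261263, f(14)=-598589, f(15)=1382378; answer 1382378
Part 2: R1 = 1382378; c = 6; total draws C(15,5) = 3003; favorable C(6,5) = 6; P = 2/1001; answer 2/1001
Part 3: R2 = 2/1001; threaded value p + q = 1003; w = 28; a(3) = -1*(25) + 1*(3) - 1*(28) = -50; iterating: a(3)=-50, a(4)=72, a(5)=-147, a(6)=269, a(7)=-488, a(8)=904, a(9)=-1661, a(10)=3053, a(11)=-5618, a(12)=10332, a(13)=-19003, a(14)=34953, a(15)=-64288, a(16)=118244, a(17)=-217485; answer -217485

-217485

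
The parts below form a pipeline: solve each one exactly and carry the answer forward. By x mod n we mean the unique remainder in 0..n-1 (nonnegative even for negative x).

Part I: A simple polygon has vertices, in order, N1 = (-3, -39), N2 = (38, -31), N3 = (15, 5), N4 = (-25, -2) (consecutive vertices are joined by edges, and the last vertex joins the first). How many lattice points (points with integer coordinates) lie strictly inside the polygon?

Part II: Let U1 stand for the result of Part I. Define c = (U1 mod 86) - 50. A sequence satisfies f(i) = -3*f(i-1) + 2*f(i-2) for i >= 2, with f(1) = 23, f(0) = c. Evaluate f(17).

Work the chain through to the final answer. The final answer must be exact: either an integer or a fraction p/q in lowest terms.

25670309729

Part I: cross terms: (-3*-31 - 38*-39)=1575, (38*5 - 15*-31)=655, (15*-2 - -25*5)=95, (-25*-39 - -3*-2)=969; twice the area = |3294| = 3294; area = 1647; boundary points = 1 + 1 + 1 + 1 = 4; strictly interior points = area - boundary/2 + 1 = 1646; answer 1646
Part II: U1 = 1646; c = -38; f(2) = -3*(23) + 2*(-38) = -145; iterating: f(2)=-145, f(3)=481, f(4)=-1733, f(5)=6161, f(6)=-21949, f(7)=78169, f(8)=-278405, f(9)=991553, f(10)=-3531469, f(11)=12577513, f(12)=-44795477, f(13)=159541457, f(14)=-568215325, f(15)=2023728889, f(16)=-7207617317, f(17)=25670309729; answer 25670309729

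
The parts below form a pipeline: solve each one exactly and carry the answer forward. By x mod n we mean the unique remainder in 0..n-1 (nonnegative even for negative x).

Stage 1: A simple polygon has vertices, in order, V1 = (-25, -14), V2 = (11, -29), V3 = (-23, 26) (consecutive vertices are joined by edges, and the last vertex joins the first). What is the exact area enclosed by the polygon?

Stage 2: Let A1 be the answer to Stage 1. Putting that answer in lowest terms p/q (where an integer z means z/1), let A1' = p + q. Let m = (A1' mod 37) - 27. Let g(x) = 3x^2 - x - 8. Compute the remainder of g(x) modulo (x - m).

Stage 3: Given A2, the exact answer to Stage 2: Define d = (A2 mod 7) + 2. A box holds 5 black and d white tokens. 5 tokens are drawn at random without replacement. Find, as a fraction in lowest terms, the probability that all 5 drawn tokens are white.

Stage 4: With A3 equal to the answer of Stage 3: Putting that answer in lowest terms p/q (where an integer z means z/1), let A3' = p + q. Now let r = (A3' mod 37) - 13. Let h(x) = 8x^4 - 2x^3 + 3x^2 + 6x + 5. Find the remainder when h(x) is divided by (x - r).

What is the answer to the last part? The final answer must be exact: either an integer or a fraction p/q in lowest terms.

829229

Stage 1: cross terms: (-25*-29 - 11*-14)=879, (11*26 - -23*-29)=-381, (-23*-14 - -25*26)=972; twice the area = |1470| = 1470; area = 735; answer 735
Stage 2: A1 = 735; threaded value p + q = 736; m = 6; remainder = value at the root: 3*(6)^2 - 1*(6)^1 - 8 = (108) + (-6) + (-8) = 94; answer 94
Stage 3: A2 = 94; d = 5; total draws C(10,5) = 252; favorable C(5,5) = 1; P = 1/252; answer 1/252
Stage 4: A3 = 1/252; threaded value p + q = 253; r = 18; remainder = value at the root: 8*(18)^4 - 2*(18)^3 + 3*(18)^2 + 6*(18)^1 + 5 = (839808) + (-11664) + (972) + (108) + (5) = 829229; answer 829229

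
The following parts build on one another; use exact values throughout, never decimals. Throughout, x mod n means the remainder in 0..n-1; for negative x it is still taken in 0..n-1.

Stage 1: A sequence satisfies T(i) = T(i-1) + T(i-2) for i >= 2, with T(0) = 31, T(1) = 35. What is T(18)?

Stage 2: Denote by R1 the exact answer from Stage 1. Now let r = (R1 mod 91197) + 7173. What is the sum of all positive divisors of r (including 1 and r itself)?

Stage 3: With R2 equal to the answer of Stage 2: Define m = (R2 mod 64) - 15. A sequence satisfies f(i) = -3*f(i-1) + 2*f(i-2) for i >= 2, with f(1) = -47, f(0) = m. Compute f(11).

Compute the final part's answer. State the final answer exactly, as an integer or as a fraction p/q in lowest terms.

Stage 1: T(2) = 1*(35) + 1*(31) = 66; iterating: T(2)=66, T(3)=101, T(4)=167, T(5)=268, T(6)=435, T(7)=703, T(8)=1138, T(9)=1841, T(10)=2979, T(11)=4820, T(12)=7799, T(13)=12619, T(14)=20418, T(15)=33037, T(16)=53455, T(17)=86492, T(18)=139947; answer 139947
Stage 2: R1 = 139947; r = 55923; 55923 = 3 * 7 * 2663; sigma = (1 + 3) * (1 + 7) * (1 + 2663) = 4 * 8 * 2664 = 85248; answer 85248
Stage 3: R2 = 85248; m = -15; f(2) = -3*(-47) + 2*(-15) = 111; iterating: f(2)=111, f(3)=-427, f(4)=1503, f(5)=-5363, f(6)=19095, f(7)=-68011, f(8)=242223, f(9)=-862691, f(10)=3072519, f(11)=-10942939; answer -10942939

-10942939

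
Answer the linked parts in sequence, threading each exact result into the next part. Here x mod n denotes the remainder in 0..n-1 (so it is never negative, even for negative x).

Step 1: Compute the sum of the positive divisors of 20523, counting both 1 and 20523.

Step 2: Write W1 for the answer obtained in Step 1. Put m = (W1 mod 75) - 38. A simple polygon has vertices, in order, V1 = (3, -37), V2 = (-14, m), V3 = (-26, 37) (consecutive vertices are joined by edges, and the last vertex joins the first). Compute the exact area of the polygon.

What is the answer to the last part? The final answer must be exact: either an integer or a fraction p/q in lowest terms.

Step 1: 20523 = 3 * 6841; sigma = (1 + 3) * (1 + 6841) = 4 * 6842 = 27368; answer 27368
Step 2: W1 = 27368; m = 30; cross terms: (3*30 - -14*-37)=-428, (-14*37 - -26*30)=262, (-26*-37 - 3*37)=851; twice the area = |685| = 685; area = 685/2; answer 685/2

685/2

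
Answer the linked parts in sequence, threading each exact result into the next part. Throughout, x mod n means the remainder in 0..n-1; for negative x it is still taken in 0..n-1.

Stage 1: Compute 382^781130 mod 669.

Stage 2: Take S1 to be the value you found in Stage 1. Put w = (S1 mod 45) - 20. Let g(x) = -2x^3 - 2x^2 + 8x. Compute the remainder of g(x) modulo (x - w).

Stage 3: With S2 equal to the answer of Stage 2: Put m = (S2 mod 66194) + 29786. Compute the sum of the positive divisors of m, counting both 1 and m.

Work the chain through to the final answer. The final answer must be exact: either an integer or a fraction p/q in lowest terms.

87552

Stage 1: squarings mod 669: 382^1=382, 382^2=82, 382^4=34, 382^8=487, 382^16=343, 382^32=574, 382^64=328, 382^128=544, 382^256=238, 382^512=448, 382^1024=4, 382^2048=16, 382^4096=256, 382^8192=643, 382^16384=7, 382^32768=49, 382^65536=394, 382^131072=28, 382^262144=115, 382^524288=514; 382^781130 = 382^2 * 382^8 * 382^64 * 382^256 * 382^512 * 382^2048 * 382^8192 * 382^16384 * 382^32768 * 382^65536 * 382^131072 * 382^524288 = 49 (mod 669); answer 49
Stage 2: S1 = 49; w = -16; remainder = value at the root: -2*(-16)^3 - 2*(-16)^2 + 8*(-16)^1 = (8192) + (-512) + (-128) = 7552; answer 7552
Stage 3: S2 = 7552; m = 37338; 37338 = 2 * 3 * 7^2 * 127; sigma = (1 + 2) * (1 + 3) * (1 + 7 + 49) * (1 + 127) = 3 * 4 * 57 * 128 = 87552; answer 87552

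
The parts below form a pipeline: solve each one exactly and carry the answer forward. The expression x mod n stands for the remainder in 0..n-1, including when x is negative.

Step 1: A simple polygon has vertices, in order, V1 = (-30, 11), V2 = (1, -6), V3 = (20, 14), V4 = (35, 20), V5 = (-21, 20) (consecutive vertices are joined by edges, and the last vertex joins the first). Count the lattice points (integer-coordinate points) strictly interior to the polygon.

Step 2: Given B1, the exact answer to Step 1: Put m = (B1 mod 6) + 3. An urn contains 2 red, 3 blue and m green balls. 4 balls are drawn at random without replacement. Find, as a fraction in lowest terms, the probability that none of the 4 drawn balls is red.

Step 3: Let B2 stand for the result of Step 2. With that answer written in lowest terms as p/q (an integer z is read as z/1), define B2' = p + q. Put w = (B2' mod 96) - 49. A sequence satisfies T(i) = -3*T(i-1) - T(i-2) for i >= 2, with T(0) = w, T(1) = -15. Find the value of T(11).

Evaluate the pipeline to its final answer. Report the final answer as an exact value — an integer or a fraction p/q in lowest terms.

Step 1: cross terms: (-30*-6 - 1*11)=169, (1*14 - 20*-6)=134, (20*20 - 35*14)=-90, (35*20 - -21*20)=1120, (-21*11 - -30*20)=369; twice the area = |1702| = 1702; area = 851; boundary points = 1 + 1 + 3 + 56 + 9 = 70; strictly interior points = area - boundary/2 + 1 = 817; answer 817
Step 2: B1 = 817; m = 4; total draws C(9,4) = 126; favorable C(7,4) = 35; P = 5/18; answer 5/18
Step 3: B2 = 5/18; threaded value p + q = 23; w = -26; T(2) = -3*(-15) - 1*(-26) = 71; iterating: T(2)=71, T(3)=-198, T(4)=523, T(5)=-1371, T(6)=3590, T(7)=-9399, T(8)=24607, T(9)=-64422, T(10)=168659, T(11)=-441555; answer -441555

-441555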